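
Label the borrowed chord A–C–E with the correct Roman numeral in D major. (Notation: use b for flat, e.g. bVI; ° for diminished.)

v

The root A is the diatonic 5th degree of D major; the borrowing shows in the chord quality. The diatonic chord on degree 5 would be A (V), but A–C–E is the minor chord from D minor. As a borrowed chord it is labeled v.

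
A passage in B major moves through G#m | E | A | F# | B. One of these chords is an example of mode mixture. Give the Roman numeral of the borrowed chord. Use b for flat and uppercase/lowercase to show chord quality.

B major has the diatonic set B, C#m, D#m, E, F#, G#m, A#dim. G#m, E, F# and B all belong to that set. But A (A–C#–E) is foreign: the diatonic vii° on degree 7 is A#dim, whereas A comes from B minor. It is labeled bVII.

bVII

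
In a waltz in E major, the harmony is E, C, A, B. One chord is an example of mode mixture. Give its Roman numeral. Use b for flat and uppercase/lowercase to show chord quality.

bVI

E major has the diatonic set E, F#m, G#m, A, B, C#m, D#dim. E, A and B all belong to that set. C (C–E–G) doesn't fit — on degree 6 E major would have C#m (vi). C is the degree-6 chord of E minor, so it is the borrowed bVI.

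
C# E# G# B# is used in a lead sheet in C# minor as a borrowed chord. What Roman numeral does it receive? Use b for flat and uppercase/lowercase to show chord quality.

Imaj7

C# is scale degree 1 in C# minor. Diatonically C# minor has C#m (i) on that degree; C#–E#–G#–B# is instead the major-seventh chord native to C# major, so it takes the label Imaj7.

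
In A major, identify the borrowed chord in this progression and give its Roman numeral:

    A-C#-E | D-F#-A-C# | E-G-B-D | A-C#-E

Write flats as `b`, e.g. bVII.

v7

In A major the diatonic chords are A, Bm, C#m, D, E, F#m, G#dim. A–C#–E = A and D–F#–A–C# = Dmaj7 are both diatonic. But E–G–B–D is foreign: the diatonic V on degree 5 is E, whereas Em7 comes from A minor. It is labeled v7.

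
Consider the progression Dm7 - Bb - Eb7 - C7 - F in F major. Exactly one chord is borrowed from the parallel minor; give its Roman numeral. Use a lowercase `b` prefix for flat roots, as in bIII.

bVII7

The diatonic triads in F major are F, Gm, Am, Bb, C, Dm, Edim. Dm7, Bb, C7 and F all belong to that set. Eb7 (Eb–G–Bb–Db) doesn't fit — on degree 7 F major would have Edim (vii°). Eb7 is the degree-7 chord of F minor, so it is the borrowed bVII7.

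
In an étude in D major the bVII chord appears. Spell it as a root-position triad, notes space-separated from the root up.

bVII is built on the lowered scale degree 7. In D major degree 7 is C#; lowered it becomes C. Building the major chord from the parallel minor on C: C–E–G.

C E G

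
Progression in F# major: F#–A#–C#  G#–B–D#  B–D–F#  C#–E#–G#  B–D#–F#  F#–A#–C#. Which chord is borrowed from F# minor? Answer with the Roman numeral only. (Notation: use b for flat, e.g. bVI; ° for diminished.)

iv

In F# major the diatonic chords are F#, G#m, A#m, B, C#, D#m, E#dim. F#–A#–C# = F#, G#–B–D# = G#m, C#–E#–G# = C# and B–D#–F# = B all belong to that set. B–D–F# is not: scale degree 4 in F# major carries B (IV). In F# minor the chord on that degree is Bm, so here it functions as iv, borrowed from the parallel minor.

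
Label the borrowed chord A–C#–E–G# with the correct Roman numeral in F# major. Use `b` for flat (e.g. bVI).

bIIImaj7

In F# major scale degree 3 is A#; A is its lowered form, from F# minor. The diatonic chord on degree 3 would be A#m (iii), but A–C#–E–G# is the major-seventh chord from F# minor. As a borrowed chord it is labeled bIIImaj7.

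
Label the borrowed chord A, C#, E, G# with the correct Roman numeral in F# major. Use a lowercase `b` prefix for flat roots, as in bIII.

bIIImaj7

The root A is the lowered 3rd scale degree — diatonically F# major has A# there. Diatonically F# major has A#m (iii) on that degree; A–C#–E–G# is instead the major-seventh chord native to F# minor, so it takes the label bIIImaj7.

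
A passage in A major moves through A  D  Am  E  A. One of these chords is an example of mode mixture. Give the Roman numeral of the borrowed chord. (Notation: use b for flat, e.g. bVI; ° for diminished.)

In A major the diatonic chords are A, Bm, C#m, D, E, F#m, G#dim. A, D and E are all diatonic. Am (A–C–E) is not: scale degree 1 in A major carries A (I). In A minor the chord on that degree is Am, so here it functions as i, borrowed from the parallel minor.

i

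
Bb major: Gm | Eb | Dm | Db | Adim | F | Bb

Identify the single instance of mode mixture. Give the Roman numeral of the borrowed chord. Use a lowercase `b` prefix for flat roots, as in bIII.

bIII

The diatonic triads in Bb major are Bb, Cm, Dm, Eb, F, Gm, Adim. Of the given chords, Gm, Eb, Dm, Adim, F and Bb are diatonic. But Db (Db–F–Ab) is foreign: the diatonic iii on degree 3 is Dm, whereas Db comes from Bb minor. It is labeled bIII.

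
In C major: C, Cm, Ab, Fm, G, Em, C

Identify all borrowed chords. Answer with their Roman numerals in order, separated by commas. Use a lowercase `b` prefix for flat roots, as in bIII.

i, bVI, iv

C major has the diatonic set C, Dm, Em, F, G, Am, Bdim. C, G and Em are all diatonic. Cm (C–Eb–G) doesn't fit — on degree 1 C major would have C (I). Cm is the degree-1 chord of C minor, so it is the borrowed i. Ab (Ab–C–Eb) doesn't fit — on degree 6 C major would have Am (vi). Ab is the degree-6 chord of C minor, so it is the borrowed bVI. Fm (F–Ab–C) doesn't fit — on degree 4 C major would have F (IV). Fm is the degree-4 chord of C minor, so it is the borrowed iv.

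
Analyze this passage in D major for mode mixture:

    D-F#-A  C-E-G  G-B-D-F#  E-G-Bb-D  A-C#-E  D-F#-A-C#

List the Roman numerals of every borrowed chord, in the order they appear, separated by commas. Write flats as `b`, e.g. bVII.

bVII, iiø7

In D major the diatonic chords are D, Em, F#m, G, A, Bm, C#dim. D–F#–A = D, G–B–D–F# = Gmaj7, A–C#–E = A and D–F#–A–C# = Dmaj7 are all diatonic. C–E–G is not: scale degree 7 in D major carries C#dim (vii°). In D minor the chord on that degree is C, so here it functions as bVII, borrowed from the parallel minor. E–G–Bb–D doesn't fit — on degree 2 D major would have Em (ii). Em7b5 is the degree-2 chord of D minor, so it is the borrowed iiø7.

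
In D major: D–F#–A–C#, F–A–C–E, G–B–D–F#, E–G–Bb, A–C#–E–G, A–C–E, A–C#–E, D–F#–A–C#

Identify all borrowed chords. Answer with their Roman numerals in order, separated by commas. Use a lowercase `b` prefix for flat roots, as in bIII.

bIIImaj7, ii°, v

In D major the diatonic chords are D, Em, F#m, G, A, Bm, C#dim. Of the given chords, D–F#–A–C# = Dmaj7, G–B–D–F# = Gmaj7, A–C#–E–G = A7 and A–C#–E = A are diatonic. But F–A–C–E is foreign: the diatonic iii on degree 3 is F#m, whereas Fmaj7 comes from D minor. It is labeled bIIImaj7. But E–G–Bb is foreign: the diatonic ii on degree 2 is Em, whereas Edim comes from D minor. It is labeled ii°. A–C–E doesn't fit — on degree 5 D major would have A (V). Am is the degree-5 chord of D minor, so it is the borrowed v.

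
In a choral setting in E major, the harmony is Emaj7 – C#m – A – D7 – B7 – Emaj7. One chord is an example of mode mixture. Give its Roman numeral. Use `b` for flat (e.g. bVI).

E major has the diatonic set E, F#m, G#m, A, B, C#m, D#dim. Emaj7, C#m, A and B7 all belong to that set. But D7 (D–F#–A–C) is foreign: the diatonic vii° on degree 7 is D#dim, whereas D7 comes from E minor. It is labeled bVII7.

bVII7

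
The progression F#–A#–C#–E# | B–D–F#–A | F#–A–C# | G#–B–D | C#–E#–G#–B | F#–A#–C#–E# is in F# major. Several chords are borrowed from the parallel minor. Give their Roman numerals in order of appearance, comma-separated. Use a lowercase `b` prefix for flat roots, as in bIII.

iv7, i, ii°

In F# major the diatonic chords are F#, G#m, A#m, B, C#, D#m, E#dim. F#–A#–C#–E# = F#maj7 and C#–E#–G#–B = C#7 are both diatonic. B–D–F#–A is not: scale degree 4 in F# major carries B (IV). In F# minor the chord on that degree is Bm7, so here it functions as iv7, borrowed from the parallel minor. F#–A–C# is not: scale degree 1 in F# major carries F# (I). In F# minor the chord on that degree is F#m, so here it functions as i, borrowed from the parallel minor. But G#–B–D is foreign: the diatonic ii on degree 2 is G#m, whereas G#dim comes from F# minor. It is labeled ii°.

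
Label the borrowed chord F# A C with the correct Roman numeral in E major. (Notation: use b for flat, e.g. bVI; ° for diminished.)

ii°

F# is scale degree 2 in E major. The diatonic chord on degree 2 would be F#m (ii), but F#–A–C is the diminished chord from E minor. As a borrowed chord it is labeled ii°.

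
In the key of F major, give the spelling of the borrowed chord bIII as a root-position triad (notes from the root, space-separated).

The root of bIII is the lowered 3rd degree: A becomes Ab. Building the major chord from the parallel minor on Ab: Ab–C–Eb.

Ab C Eb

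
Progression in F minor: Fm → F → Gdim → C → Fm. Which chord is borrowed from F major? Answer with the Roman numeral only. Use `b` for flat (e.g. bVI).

F minor has the diatonic set Fm, Gdim, Ab, Bbm, C, Db, Eb (with V from harmonic minor). Fm, Gdim and C are all diatonic. F (F–A–C) doesn't fit — on degree 1 F minor would have Fm (i). F is the degree-1 chord of F major, so it is the borrowed I.

I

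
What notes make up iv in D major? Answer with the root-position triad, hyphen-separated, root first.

G-Bb-D

iv is built on scale degree 4, which is G in both D major and its parallel. In D minor the chord on G is G–Bb–D.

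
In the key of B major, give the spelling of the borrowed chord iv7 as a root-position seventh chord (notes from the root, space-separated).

E G B D

iv7 is built on scale degree 4, which is E in both B major and its parallel. Building the minor-seventh chord from the parallel minor on E: E–G–B–D.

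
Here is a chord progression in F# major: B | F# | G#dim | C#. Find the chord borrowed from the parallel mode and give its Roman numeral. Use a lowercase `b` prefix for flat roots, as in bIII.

The diatonic triads in F# major are F#, G#m, A#m, B, C#, D#m, E#dim. B, F# and C# are all diatonic. G#dim (G#–B–D) doesn't fit — on degree 2 F# major would have G#m (ii). G#dim is the degree-2 chord of F# minor, so it is the borrowed ii°.

ii°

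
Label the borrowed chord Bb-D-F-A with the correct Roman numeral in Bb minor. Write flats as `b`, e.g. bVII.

Imaj7

The root Bb is the diatonic 1st degree of Bb minor; the borrowing shows in the chord quality. The diatonic chord on degree 1 would be Bbm (i), but Bb–D–F–A is the major-seventh chord from Bb major. As a borrowed chord it is labeled Imaj7.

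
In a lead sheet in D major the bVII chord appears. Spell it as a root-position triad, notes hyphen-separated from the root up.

C-E-G

Scale degree 7 in D major is C#. bVII uses the lowered form, C, taken from D minor. In D minor the chord on C is C–E–G.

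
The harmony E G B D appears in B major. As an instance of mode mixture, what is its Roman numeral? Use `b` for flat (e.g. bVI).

iv7

E is scale degree 4 in B major. E–G–B–D is a minor-seventh chord — the form found in B minor, not the diatonic IV (E). Borrowed into B major it is written iv7.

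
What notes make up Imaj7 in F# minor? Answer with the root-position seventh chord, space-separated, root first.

The root, F#, is scale degree 1 — the same note in F# minor and F# major; only the chord quality changes. Building the major-seventh chord from the parallel major on F#: F#–A#–C#–E#.

F# A# C# E#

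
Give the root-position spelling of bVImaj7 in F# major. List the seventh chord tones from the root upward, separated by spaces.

D F# A C#

Scale degree 6 in F# major is D#. bVImaj7 uses the lowered form, D, taken from F# minor. Stacking thirds in F# minor on D gives D–F#–A–C#.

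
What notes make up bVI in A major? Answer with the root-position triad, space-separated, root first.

Scale degree 6 in A major is F#. bVI uses the lowered form, F, taken from A minor. Stacking thirds in A minor on F gives F–A–C.

F A C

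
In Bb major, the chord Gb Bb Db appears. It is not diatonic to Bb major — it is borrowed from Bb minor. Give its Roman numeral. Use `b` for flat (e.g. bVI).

Gb is the lowered form of scale degree 6 in Bb major (the diatonic degree 6 is G). The diatonic chord on degree 6 would be Gm (vi), but Gb–Bb–Db is the major chord from Bb minor. As a borrowed chord it is labeled bVI.

bVI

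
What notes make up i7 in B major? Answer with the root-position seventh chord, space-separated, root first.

B D F# A

i7 is built on scale degree 1, which is B in both B major and its parallel. In B minor the chord on B is B–D–F#–A.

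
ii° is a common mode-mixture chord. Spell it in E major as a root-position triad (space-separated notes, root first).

F# A C

The root, F#, is scale degree 2 — the same note in E major and E minor; only the chord quality changes. Building the diminished chord from the parallel minor on F#: F#–A–C.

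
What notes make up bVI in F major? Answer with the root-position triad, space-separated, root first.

Db F Ab

bVI is built on the lowered scale degree 6. In F major degree 6 is D; lowered it becomes Db. In F minor the chord on Db is Db–F–Ab.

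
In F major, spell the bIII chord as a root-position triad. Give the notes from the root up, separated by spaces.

Ab C Eb

bIII is built on the lowered scale degree 3. In F major degree 3 is A; lowered it becomes Ab. Building the major chord from the parallel minor on Ab: Ab–C–Eb.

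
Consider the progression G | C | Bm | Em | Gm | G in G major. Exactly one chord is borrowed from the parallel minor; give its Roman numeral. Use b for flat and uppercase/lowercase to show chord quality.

i

In G major the diatonic chords are G, Am, Bm, C, D, Em, F#dim. Of the given chords, G, C, Bm and Em are diatonic. Gm (G–Bb–D) is not: scale degree 1 in G major carries G (I). In G minor the chord on that degree is Gm, so here it functions as i, borrowed from the parallel minor.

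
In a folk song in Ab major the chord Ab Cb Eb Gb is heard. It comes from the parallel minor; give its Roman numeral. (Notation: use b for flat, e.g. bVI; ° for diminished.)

The root Ab is the diatonic 1st degree of Ab major; the borrowing shows in the chord quality. Diatonically Ab major has Ab (I) on that degree; Ab–Cb–Eb–Gb is instead the minor-seventh chord native to Ab minor, so it takes the label i7.

i7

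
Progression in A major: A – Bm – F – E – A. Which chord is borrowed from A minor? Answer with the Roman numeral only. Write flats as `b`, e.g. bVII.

In A major the diatonic chords are A, Bm, C#m, D, E, F#m, G#dim. A, Bm and E are all diatonic. F (F–A–C) doesn't fit — on degree 6 A major would have F#m (vi). F is the degree-6 chord of A minor, so it is the borrowed bVI.

bVI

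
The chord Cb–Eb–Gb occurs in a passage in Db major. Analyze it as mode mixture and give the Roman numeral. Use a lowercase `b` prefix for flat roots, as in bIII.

bVII

Cb is the lowered form of scale degree 7 in Db major (the diatonic degree 7 is C). Cb–Eb–Gb is a major chord — the form found in Db minor, not the diatonic vii° (Cdim). Borrowed into Db major it is written bVII.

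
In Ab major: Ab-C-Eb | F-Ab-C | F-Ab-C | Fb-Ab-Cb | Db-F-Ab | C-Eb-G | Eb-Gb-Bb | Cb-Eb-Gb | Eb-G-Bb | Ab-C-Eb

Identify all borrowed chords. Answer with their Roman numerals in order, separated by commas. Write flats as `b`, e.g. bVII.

The diatonic triads in Ab major are Ab, Bbm, Cm, Db, Eb, Fm, Gdim. Ab–C–Eb = Ab, F–Ab–C = Fm, Db–F–Ab = Db, C–Eb–G = Cm and Eb–G–Bb = Eb are all diatonic. Fb–Ab–Cb doesn't fit — on degree 6 Ab major would have Fm (vi). Fb is the degree-6 chord of Ab minor, so it is the borrowed bVI. But Eb–Gb–Bb is foreign: the diatonic V on degree 5 is Eb, whereas Ebm comes from Ab minor. It is labeled v. But Cb–Eb–Gb is foreign: the diatonic iii on degree 3 is Cm, whereas Cb comes from Ab minor. It is labeled bIII.

bVI, v, bIII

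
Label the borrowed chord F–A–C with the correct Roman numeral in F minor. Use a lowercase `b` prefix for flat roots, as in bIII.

F is scale degree 1 in F minor. Diatonically F minor has Fm (i) on that degree; F–A–C is instead the major chord native to F major, so it takes the label I.

I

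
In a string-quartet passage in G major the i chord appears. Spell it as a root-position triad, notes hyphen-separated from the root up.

The root, G, is scale degree 1 — the same note in G major and G minor; only the chord quality changes. Building the minor chord from the parallel minor on G: G–Bb–D.

G-Bb-D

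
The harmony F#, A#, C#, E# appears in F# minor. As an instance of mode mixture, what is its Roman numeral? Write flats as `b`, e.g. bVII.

Imaj7

The root F# is the diatonic 1st degree of F# minor; the borrowing shows in the chord quality. Diatonically F# minor has F#m (i) on that degree; F#–A#–C#–E# is instead the major-seventh chord native to F# major, so it takes the label Imaj7.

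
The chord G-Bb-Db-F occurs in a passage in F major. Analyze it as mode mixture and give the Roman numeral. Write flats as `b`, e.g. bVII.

iiø7

The root G is the diatonic 2nd degree of F major; the borrowing shows in the chord quality. G–Bb–Db–F is a half-diminished-seventh chord — the form found in F minor, not the diatonic ii (Gm). Borrowed into F major it is written iiø7.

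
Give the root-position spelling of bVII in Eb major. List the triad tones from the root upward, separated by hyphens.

Scale degree 7 in Eb major is D. bVII uses the lowered form, Db, taken from Eb minor. Stacking thirds in Eb minor on Db gives Db–F–Ab.

Db-F-Ab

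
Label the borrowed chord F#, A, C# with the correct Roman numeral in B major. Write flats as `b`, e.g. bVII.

F# is scale degree 5 in B major. Diatonically B major has F# (V) on that degree; F#–A–C# is instead the minor chord native to B minor, so it takes the label v.

v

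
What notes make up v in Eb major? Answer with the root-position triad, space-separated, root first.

Bb Db F

The root, Bb, is scale degree 5 — the same note in Eb major and Eb minor; only the chord quality changes. Building the minor chord from the parallel minor on Bb: Bb–Db–F.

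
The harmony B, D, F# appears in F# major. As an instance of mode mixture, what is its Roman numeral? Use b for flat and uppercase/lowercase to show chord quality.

B is scale degree 4 in F# major. Diatonically F# major has B (IV) on that degree; B–D–F# is instead the minor chord native to F# minor, so it takes the label iv.

iv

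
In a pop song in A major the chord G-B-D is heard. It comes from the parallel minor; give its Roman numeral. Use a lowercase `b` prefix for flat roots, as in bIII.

In A major scale degree 7 is G#; G is its lowered form, from A minor. Diatonically A major has G#dim (vii°) on that degree; G–B–D is instead the major chord native to A minor, so it takes the label bVII.

bVII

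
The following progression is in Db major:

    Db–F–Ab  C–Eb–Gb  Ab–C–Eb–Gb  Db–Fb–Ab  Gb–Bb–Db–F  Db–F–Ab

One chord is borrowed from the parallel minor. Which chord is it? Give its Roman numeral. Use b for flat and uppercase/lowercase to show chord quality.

i

Db major has the diatonic set Db, Ebm, Fm, Gb, Ab, Bbm, Cdim. Db–F–Ab = Db, C–Eb–Gb = Cdim, Ab–C–Eb–Gb = Ab7 and Gb–Bb–Db–F = Gbmaj7 all belong to that set. But Db–Fb–Ab is foreign: the diatonic I on degree 1 is Db, whereas Dbm comes from Db minor. It is labeled i.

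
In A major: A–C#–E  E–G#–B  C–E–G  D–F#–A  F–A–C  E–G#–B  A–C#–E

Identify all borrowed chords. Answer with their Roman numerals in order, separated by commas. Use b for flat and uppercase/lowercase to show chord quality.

A major has the diatonic set A, Bm, C#m, D, E, F#m, G#dim. A–C#–E = A, E–G#–B = E and D–F#–A = D are all diatonic. C–E–G doesn't fit — on degree 3 A major would have C#m (iii). C is the degree-3 chord of A minor, so it is the borrowed bIII. But F–A–C is foreign: the diatonic vi on degree 6 is F#m, whereas F comes from A minor. It is labeled bVI.

bIII, bVI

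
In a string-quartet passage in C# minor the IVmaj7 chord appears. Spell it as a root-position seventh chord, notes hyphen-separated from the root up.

F#-A#-C#-E#

IVmaj7 is built on scale degree 4, which is F# in both C# minor and its parallel. Stacking thirds in C# major on F# gives F#–A#–C#–E#.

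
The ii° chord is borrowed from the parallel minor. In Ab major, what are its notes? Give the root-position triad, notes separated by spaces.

The root, Bb, is scale degree 2 — the same note in Ab major and Ab minor; only the chord quality changes. Stacking thirds in Ab minor on Bb gives Bb–Db–Fb.

Bb Db Fb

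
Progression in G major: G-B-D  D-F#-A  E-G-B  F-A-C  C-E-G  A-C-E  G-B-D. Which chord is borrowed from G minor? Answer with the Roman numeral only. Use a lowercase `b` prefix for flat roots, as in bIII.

bVII

The diatonic triads in G major are G, Am, Bm, C, D, Em, F#dim. Of the given chords, G–B–D = G, D–F#–A = D, E–G–B = Em, C–E–G = C and A–C–E = Am are diatonic. F–A–C is not: scale degree 7 in G major carries F#dim (vii°). In G minor the chord on that degree is F, so here it functions as bVII, borrowed from the parallel minor.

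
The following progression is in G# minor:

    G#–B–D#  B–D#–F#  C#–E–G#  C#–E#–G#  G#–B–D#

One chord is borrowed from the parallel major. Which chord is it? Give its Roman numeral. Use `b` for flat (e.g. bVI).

IV

G# minor has the diatonic set G#m, A#dim, B, C#m, D#, E, F# (with V from harmonic minor). G#–B–D# = G#m, B–D#–F# = B and C#–E–G# = C#m all belong to that set. C#–E#–G# doesn't fit — on degree 4 G# minor would have C#m (iv). C# is the degree-4 chord of G# major, so it is the borrowed IV.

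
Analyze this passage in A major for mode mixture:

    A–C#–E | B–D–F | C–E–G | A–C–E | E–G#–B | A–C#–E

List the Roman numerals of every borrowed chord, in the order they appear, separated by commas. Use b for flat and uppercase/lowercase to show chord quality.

A major has the diatonic set A, Bm, C#m, D, E, F#m, G#dim. Of the given chords, A–C#–E = A and E–G#–B = E are diatonic. But B–D–F is foreign: the diatonic ii on degree 2 is Bm, whereas Bdim comes from A minor. It is labeled ii°. C–E–G is not: scale degree 3 in A major carries C#m (iii). In A minor the chord on that degree is C, so here it functions as bIII, borrowed from the parallel minor. A–C–E doesn't fit — on degree 1 A major would have A (I). Am is the degree-1 chord of A minor, so it is the borrowed i.

ii°, bIII, i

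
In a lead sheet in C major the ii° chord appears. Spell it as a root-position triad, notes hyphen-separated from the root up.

D-F-Ab

ii° is built on scale degree 2, which is D in both C major and its parallel. Building the diminished chord from the parallel minor on D: D–F–Ab.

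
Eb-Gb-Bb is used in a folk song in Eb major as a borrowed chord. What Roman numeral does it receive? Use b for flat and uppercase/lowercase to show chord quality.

Eb is scale degree 1 in Eb major. Diatonically Eb major has Eb (I) on that degree; Eb–Gb–Bb is instead the minor chord native to Eb minor, so it takes the label i.

i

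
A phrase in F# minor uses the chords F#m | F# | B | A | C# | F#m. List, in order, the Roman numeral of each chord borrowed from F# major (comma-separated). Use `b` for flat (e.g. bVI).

F# minor has the diatonic set F#m, G#dim, A, Bm, C#, D, E (with V from harmonic minor). F#m, A and C# are all diatonic. F# (F#–A#–C#) doesn't fit — on degree 1 F# minor would have F#m (i). F# is the degree-1 chord of F# major, so it is the borrowed I. B (B–D#–F#) is not: scale degree 4 in F# minor carries Bm (iv). In F# major the chord on that degree is B, so here it functions as IV, borrowed from the parallel major.

I, IV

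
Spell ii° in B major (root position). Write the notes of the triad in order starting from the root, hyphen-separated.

The root, C#, is scale degree 2 — the same note in B major and B minor; only the chord quality changes. Stacking thirds in B minor on C# gives C#–E–G.

C#-E-G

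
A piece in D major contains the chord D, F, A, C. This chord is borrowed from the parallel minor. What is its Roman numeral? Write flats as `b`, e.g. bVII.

D is scale degree 1 in D major. Diatonically D major has D (I) on that degree; D–F–A–C is instead the minor-seventh chord native to D minor, so it takes the label i7.

i7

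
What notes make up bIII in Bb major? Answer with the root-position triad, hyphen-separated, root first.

The root of bIII is the lowered 3rd degree: D becomes Db. Building the major chord from the parallel minor on Db: Db–F–Ab.

Db-F-Ab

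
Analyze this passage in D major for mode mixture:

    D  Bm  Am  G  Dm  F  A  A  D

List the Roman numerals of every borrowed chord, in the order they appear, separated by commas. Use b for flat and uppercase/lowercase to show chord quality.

v, i, bIII

The diatonic triads in D major are D, Em, F#m, G, A, Bm, C#dim. D, Bm, G and A are all diatonic. Am (A–C–E) is not: scale degree 5 in D major carries A (V). In D minor the chord on that degree is Am, so here it functions as v, borrowed from the parallel minor. But Dm (D–F–A) is foreign: the diatonic I on degree 1 is D, whereas Dm comes from D minor. It is labeled i. F (F–A–C) is not: scale degree 3 in D major carries F#m (iii). In D minor the chord on that degree is F, so here it functions as bIII, borrowed from the parallel minor.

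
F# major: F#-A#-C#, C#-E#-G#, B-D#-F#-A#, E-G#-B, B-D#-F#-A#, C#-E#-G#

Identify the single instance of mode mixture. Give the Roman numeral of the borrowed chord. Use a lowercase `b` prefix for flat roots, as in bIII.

bVII

F# major has the diatonic set F#, G#m, A#m, B, C#, D#m, E#dim. F#–A#–C# = F#, C#–E#–G# = C# and B–D#–F#–A# = Bmaj7 all belong to that set. E–G#–B doesn't fit — on degree 7 F# major would have E#dim (vii°). E is the degree-7 chord of F# minor, so it is the borrowed bVII.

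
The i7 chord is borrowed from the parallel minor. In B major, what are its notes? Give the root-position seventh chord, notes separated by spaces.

The root, B, is scale degree 1 — the same note in B major and B minor; only the chord quality changes. Building the minor-seventh chord from the parallel minor on B: B–D–F#–A.

B D F# A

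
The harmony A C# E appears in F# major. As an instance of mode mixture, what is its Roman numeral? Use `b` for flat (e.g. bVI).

The root A is the lowered 3rd scale degree — diatonically F# major has A# there. Diatonically F# major has A#m (iii) on that degree; A–C#–E is instead the major chord native to F# minor, so it takes the label bIII.

bIII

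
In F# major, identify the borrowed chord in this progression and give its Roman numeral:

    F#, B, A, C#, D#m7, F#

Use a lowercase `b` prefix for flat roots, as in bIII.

bIII

In F# major the diatonic chords are F#, G#m, A#m, B, C#, D#m, E#dim. F#, B, C# and D#m7 all belong to that set. But A (A–C#–E) is foreign: the diatonic iii on degree 3 is A#m, whereas A comes from F# minor. It is labeled bIII.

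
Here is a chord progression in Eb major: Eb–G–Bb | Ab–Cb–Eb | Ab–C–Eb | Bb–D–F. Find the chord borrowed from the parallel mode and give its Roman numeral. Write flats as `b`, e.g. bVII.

iv

The diatonic triads in Eb major are Eb, Fm, Gm, Ab, Bb, Cm, Ddim. Eb–G–Bb = Eb, Ab–C–Eb = Ab and Bb–D–F = Bb are all diatonic. Ab–Cb–Eb doesn't fit — on degree 4 Eb major would have Ab (IV). Abm is the degree-4 chord of Eb minor, so it is the borrowed iv.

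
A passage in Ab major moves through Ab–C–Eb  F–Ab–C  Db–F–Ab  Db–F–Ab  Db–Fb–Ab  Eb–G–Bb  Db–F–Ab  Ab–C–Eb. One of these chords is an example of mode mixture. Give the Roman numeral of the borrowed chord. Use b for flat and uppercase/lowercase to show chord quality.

iv

Ab major has the diatonic set Ab, Bbm, Cm, Db, Eb, Fm, Gdim. Of the given chords, Ab–C–Eb = Ab, F–Ab–C = Fm, Db–F–Ab = Db and Eb–G–Bb = Eb are diatonic. But Db–Fb–Ab is foreign: the diatonic IV on degree 4 is Db, whereas Dbm comes from Ab minor. It is labeled iv.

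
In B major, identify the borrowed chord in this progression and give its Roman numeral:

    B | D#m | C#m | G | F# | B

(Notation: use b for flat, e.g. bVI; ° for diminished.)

B major has the diatonic set B, C#m, D#m, E, F#, G#m, A#dim. B, D#m, C#m and F# all belong to that set. G (G–B–D) is not: scale degree 6 in B major carries G#m (vi). In B minor the chord on that degree is G, so here it functions as bVI, borrowed from the parallel minor.

bVI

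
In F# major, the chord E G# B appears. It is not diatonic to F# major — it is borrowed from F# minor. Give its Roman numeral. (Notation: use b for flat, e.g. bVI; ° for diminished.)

The root E is the lowered 7th scale degree — diatonically F# major has E# there. Diatonically F# major has E#dim (vii°) on that degree; E–G#–B is instead the major chord native to F# minor, so it takes the label bVII.

bVII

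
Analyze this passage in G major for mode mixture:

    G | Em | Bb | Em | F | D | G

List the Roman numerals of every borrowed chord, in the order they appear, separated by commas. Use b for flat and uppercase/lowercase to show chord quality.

In G major the diatonic chords are G, Am, Bm, C, D, Em, F#dim. G, Em and D all belong to that set. But Bb (Bb–D–F) is foreign: the diatonic iii on degree 3 is Bm, whereas Bb comes from G minor. It is labeled bIII. F (F–A–C) is not: scale degree 7 in G major carries F#dim (vii°). In G minor the chord on that degree is F, so here it functions as bVII, borrowed from the parallel minor.

bIII, bVII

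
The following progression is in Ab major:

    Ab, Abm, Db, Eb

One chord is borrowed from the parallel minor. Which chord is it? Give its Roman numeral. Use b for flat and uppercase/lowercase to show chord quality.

i

In Ab major the diatonic chords are Ab, Bbm, Cm, Db, Eb, Fm, Gdim. Ab, Db and Eb all belong to that set. Abm (Ab–Cb–Eb) is not: scale degree 1 in Ab major carries Ab (I). In Ab minor the chord on that degree is Abm, so here it functions as i, borrowed from the parallel minor.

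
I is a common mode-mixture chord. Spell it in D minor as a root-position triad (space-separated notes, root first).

D F# A

The root, D, is scale degree 1 — the same note in D minor and D major; only the chord quality changes. In D major the chord on D is D–F#–A.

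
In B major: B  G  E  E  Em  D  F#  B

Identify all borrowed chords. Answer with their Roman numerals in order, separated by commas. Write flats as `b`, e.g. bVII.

bVI, iv, bIII

The diatonic triads in B major are B, C#m, D#m, E, F#, G#m, A#dim. B, E and F# are all diatonic. But G (G–B–D) is foreign: the diatonic vi on degree 6 is G#m, whereas G comes from B minor. It is labeled bVI. Em (E–G–B) doesn't fit — on degree 4 B major would have E (IV). Em is the degree-4 chord of B minor, so it is the borrowed iv. D (D–F#–A) doesn't fit — on degree 3 B major would have D#m (iii). D is the degree-3 chord of B minor, so it is the borrowed bIII.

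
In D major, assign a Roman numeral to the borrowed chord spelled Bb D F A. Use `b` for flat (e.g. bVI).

bVImaj7

Bb is the lowered form of scale degree 6 in D major (the diatonic degree 6 is B). Bb–D–F–A is a major-seventh chord — the form found in D minor, not the diatonic vi (Bm). Borrowed into D major it is written bVImaj7.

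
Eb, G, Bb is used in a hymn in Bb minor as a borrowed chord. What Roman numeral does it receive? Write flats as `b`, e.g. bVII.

IV

The root Eb is the diatonic 4th degree of Bb minor; the borrowing shows in the chord quality. Diatonically Bb minor has Ebm (iv) on that degree; Eb–G–Bb is instead the major chord native to Bb major, so it takes the label IV.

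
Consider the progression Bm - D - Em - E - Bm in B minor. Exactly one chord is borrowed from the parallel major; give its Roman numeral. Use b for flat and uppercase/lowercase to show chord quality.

The diatonic triads in B minor (with V from harmonic minor) are Bm, C#dim, D, Em, F#, G, A. Of the given chords, Bm, D and Em are diatonic. But E (E–G#–B) is foreign: the diatonic iv on degree 4 is Em, whereas E comes from B major. It is labeled IV.

IV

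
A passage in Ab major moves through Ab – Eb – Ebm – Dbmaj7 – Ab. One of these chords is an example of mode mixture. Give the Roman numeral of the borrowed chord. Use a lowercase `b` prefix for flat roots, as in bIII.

Ab major has the diatonic set Ab, Bbm, Cm, Db, Eb, Fm, Gdim. Of the given chords, Ab, Eb and Dbmaj7 are diatonic. Ebm (Eb–Gb–Bb) is not: scale degree 5 in Ab major carries Eb (V). In Ab minor the chord on that degree is Ebm, so here it functions as v, borrowed from the parallel minor.

v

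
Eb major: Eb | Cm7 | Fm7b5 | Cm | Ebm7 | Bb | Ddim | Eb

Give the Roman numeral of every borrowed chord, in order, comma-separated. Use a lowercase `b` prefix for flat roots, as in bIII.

In Eb major the diatonic chords are Eb, Fm, Gm, Ab, Bb, Cm, Ddim. Eb, Cm7, Cm, Bb and Ddim are all diatonic. Fm7b5 (F–Ab–Cb–Eb) is not: scale degree 2 in Eb major carries Fm (ii). In Eb minor the chord on that degree is Fm7b5, so here it functions as iiø7, borrowed from the parallel minor. Ebm7 (Eb–Gb–Bb–Db) doesn't fit — on degree 1 Eb major would have Eb (I). Ebm7 is the degree-1 chord of Eb minor, so it is the borrowed i7.

iiø7, i7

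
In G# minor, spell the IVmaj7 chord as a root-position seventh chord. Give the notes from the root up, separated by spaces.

IVmaj7 is built on scale degree 4, which is C# in both G# minor and its parallel. Stacking thirds in G# major on C# gives C#–E#–G#–B#.

C# E# G# B#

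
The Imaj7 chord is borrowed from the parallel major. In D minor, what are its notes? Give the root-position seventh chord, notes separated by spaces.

D F# A C#

The root, D, is scale degree 1 — the same note in D minor and D major; only the chord quality changes. In D major the chord on D is D–F#–A–C#.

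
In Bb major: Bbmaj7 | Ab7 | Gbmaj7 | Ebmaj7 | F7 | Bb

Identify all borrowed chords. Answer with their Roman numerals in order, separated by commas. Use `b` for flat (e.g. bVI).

bVII7, bVImaj7

Bb major has the diatonic set Bb, Cm, Dm, Eb, F, Gm, Adim. Bbmaj7, Ebmaj7, F7 and Bb all belong to that set. Ab7 (Ab–C–Eb–Gb) is not: scale degree 7 in Bb major carries Adim (vii°). In Bb minor the chord on that degree is Ab7, so here it functions as bVII7, borrowed from the parallel minor. Gbmaj7 (Gb–Bb–Db–F) is not: scale degree 6 in Bb major carries Gm (vi). In Bb minor the chord on that degree is Gbmaj7, so here it functions as bVImaj7, borrowed from the parallel minor.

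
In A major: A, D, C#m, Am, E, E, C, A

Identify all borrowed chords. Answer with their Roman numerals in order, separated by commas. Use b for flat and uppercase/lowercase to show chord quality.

i, bIII

A major has the diatonic set A, Bm, C#m, D, E, F#m, G#dim. A, D, C#m and E all belong to that set. Am (A–C–E) is not: scale degree 1 in A major carries A (I). In A minor the chord on that degree is Am, so here it functions as i, borrowed from the parallel minor. C (C–E–G) is not: scale degree 3 in A major carries C#m (iii). In A minor the chord on that degree is C, so here it functions as bIII, borrowed from the parallel minor.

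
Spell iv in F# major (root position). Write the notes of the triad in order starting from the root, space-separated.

B D F#

The root, B, is scale degree 4 — the same note in F# major and F# minor; only the chord quality changes. In F# minor the chord on B is B–D–F#.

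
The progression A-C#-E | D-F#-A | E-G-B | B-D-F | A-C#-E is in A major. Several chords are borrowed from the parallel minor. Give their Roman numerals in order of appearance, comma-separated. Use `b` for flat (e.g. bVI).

v, ii°

In A major the diatonic chords are A, Bm, C#m, D, E, F#m, G#dim. Of the given chords, A–C#–E = A and D–F#–A = D are diatonic. E–G–B is not: scale degree 5 in A major carries E (V). In A minor the chord on that degree is Em, so here it functions as v, borrowed from the parallel minor. B–D–F is not: scale degree 2 in A major carries Bm (ii). In A minor the chord on that degree is Bdim, so here it functions as ii°, borrowed from the parallel minor.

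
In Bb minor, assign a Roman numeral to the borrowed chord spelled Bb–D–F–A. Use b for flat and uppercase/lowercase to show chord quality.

Bb is scale degree 1 in Bb minor. Diatonically Bb minor has Bbm (i) on that degree; Bb–D–F–A is instead the major-seventh chord native to Bb major, so it takes the label Imaj7.

Imaj7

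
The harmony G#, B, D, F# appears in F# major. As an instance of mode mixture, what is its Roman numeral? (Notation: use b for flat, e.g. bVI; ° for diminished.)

iiø7

G# is scale degree 2 in F# major. The diatonic chord on degree 2 would be G#m (ii), but G#–B–D–F# is the half-diminished-seventh chord from F# minor. As a borrowed chord it is labeled iiø7.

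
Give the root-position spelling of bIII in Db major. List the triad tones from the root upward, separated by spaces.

Fb Ab Cb

bIII is built on the lowered scale degree 3. In Db major degree 3 is F; lowered it becomes Fb. Stacking thirds in Db minor on Fb gives Fb–Ab–Cb.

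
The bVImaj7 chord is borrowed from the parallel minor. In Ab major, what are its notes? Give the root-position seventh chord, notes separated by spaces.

bVImaj7 is built on the lowered scale degree 6. In Ab major degree 6 is F; lowered it becomes Fb. In Ab minor the chord on Fb is Fb–Ab–Cb–Eb.

Fb Ab Cb Eb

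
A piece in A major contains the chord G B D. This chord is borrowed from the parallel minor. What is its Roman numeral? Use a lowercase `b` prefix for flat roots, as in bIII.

bVII

G is the lowered form of scale degree 7 in A major (the diatonic degree 7 is G#). The diatonic chord on degree 7 would be G#dim (vii°), but G–B–D is the major chord from A minor. As a borrowed chord it is labeled bVII.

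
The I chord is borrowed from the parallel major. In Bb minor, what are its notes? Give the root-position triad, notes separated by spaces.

Bb D F

The root, Bb, is scale degree 1 — the same note in Bb minor and Bb major; only the chord quality changes. In Bb major the chord on Bb is Bb–D–F.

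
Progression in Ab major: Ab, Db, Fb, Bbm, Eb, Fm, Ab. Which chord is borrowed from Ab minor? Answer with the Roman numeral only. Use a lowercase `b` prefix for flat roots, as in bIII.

bVI

Ab major has the diatonic set Ab, Bbm, Cm, Db, Eb, Fm, Gdim. Ab, Db, Bbm, Eb and Fm are all diatonic. Fb (Fb–Ab–Cb) doesn't fit — on degree 6 Ab major would have Fm (vi). Fb is the degree-6 chord of Ab minor, so it is the borrowed bVI.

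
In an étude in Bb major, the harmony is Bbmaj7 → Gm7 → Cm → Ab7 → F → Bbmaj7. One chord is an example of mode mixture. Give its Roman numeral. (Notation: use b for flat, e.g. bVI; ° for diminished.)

bVII7

The diatonic triads in Bb major are Bb, Cm, Dm, Eb, F, Gm, Adim. Bbmaj7, Gm7, Cm and F all belong to that set. But Ab7 (Ab–C–Eb–Gb) is foreign: the diatonic vii° on degree 7 is Adim, whereas Ab7 comes from Bb minor. It is labeled bVII7.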